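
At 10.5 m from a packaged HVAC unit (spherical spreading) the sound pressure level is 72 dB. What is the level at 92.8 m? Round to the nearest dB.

Point-source attenuation: ΔL = 20·log₁₀(r₂/r₁) = 20·log₁₀(92.8/10.5) = 18.927 dB.
L₂ = 72 − 20·log₁₀(92.8/10.5) = 72 − 18.927 = 53.07 dB.

53 dB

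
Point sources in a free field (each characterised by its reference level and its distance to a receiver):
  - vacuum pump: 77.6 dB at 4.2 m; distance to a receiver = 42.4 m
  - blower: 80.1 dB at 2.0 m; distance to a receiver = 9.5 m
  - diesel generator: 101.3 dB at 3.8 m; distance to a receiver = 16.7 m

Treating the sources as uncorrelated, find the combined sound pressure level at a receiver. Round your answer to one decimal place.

88.5 dB

Propagate each source to the receiver with L = L_ref − 20·log₁₀(r/r_ref), then add intensities.
vacuum pump: 77.6 − 20·log₁₀(42.4/4.2) = 77.6 − 20.08 = 57.52 dB.
blower: 80.1 − 20·log₁₀(9.5/2.0) = 80.1 − 13.53 = 66.57 dB.
diesel generator: 101.3 − 20·log₁₀(16.7/3.8) = 101.3 − 12.86 = 88.44 dB.
Σ 10^(L/10) = 7.035e+08 → L_total = 10·log₁₀(7.035e+08) = 88.47 dB.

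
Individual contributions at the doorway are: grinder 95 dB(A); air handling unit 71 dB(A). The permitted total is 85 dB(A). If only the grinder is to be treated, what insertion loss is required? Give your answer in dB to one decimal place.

Everything except the grinder sums to 10^(71/10) = 1.259e+07 in linear terms, 71.00 dB(A).
To meet 85 dB(A) overall, the treated grinder may contribute at most 10^(85/10) − 1.259e+07 = 3.036e+08, i.e. 84.82 dB(A).
Required insertion loss = 95 − 84.82 = 10.18 dB.

10.2 dB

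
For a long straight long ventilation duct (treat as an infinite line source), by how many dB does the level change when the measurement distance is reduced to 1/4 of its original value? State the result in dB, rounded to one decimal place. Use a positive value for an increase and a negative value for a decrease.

+6.0 dB

With cylindrical spreading the level changes by −10·log₁₀(r₂/r₁).
ΔL = −10·log₁₀(0.25) = +6.02 dB.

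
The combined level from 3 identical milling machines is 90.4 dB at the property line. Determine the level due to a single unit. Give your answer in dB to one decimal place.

Dividing the total intensity by 3 lowers the level by 10·log₁₀ 3 = 4.771 dB: L₁ = 90.4 − 4.771.

85.6 dB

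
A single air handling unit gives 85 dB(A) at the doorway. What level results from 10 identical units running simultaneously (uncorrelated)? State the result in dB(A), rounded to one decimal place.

95.0 dB(A)

With 10 equal, uncorrelated contributions the intensity is 10× that of one unit, giving a rise of 10·log₁₀ 10.
L_total = 85 + 10·log₁₀(10) = 85 + 10.000 = 95.00 dB(A).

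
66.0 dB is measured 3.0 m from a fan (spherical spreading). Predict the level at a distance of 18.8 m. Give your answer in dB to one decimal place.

Spherical spreading from a point source gives a 20·log₁₀(r₂/r₁) drop.
L₂ = 66.0 − 20·log₁₀(18.8/3.0) = 66.0 − 15.941 = 50.06 dB.

50.1 dB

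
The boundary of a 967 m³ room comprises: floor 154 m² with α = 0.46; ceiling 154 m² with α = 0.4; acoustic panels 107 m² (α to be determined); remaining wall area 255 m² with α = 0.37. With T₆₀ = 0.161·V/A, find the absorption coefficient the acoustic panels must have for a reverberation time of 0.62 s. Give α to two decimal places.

A = 0.161·V/T₆₀ = 0.161·967/0.62 = 251.11 m² sabins.
Absorption from the other surfaces = 154·0.46 + 154·0.4 + 255·0.37 = 226.79 m², so the acoustic panels must supply 24.32 m² over 107 m².
α = 24.32/107 = 0.227.

0.23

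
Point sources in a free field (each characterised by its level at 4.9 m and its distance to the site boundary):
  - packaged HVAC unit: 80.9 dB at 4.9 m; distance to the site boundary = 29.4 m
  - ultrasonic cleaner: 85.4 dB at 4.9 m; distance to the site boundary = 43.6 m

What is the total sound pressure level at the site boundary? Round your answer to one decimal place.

68.9 dB

Propagate each source to the receiver with L = L_ref − 20·log₁₀(r/r_ref), then add intensities.
packaged HVAC unit: 80.9 − 20·log₁₀(29.4/4.9) = 80.9 − 15.56 = 65.34 dB.
ultrasonic cleaner: 85.4 − 20·log₁₀(43.6/4.9) = 85.4 − 18.99 = 66.41 dB.
Σ 10^(L/10) = 7.797e+06 → L_total = 10·log₁₀(7.797e+06) = 68.92 dB.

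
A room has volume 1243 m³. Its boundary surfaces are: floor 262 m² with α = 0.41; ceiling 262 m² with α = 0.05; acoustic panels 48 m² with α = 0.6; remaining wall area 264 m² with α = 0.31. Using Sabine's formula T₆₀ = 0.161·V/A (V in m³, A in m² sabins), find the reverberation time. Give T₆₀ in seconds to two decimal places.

Total absorption A = 262·0.41 + 262·0.05 + 48·0.6 + 264·0.31 = 231.16 m² sabins.
T₆₀ = 0.161 × 1243 / 231.16 = 0.866 s.

0.87 s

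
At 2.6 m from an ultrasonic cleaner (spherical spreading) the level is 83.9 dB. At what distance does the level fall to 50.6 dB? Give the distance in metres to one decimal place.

Point-source spreading drops the level by 20·log₁₀(r₂/r₁); inverting, r₂/r₁ = 10^(ΔL/20).
r₂ = 2.6·10^((83.9−50.6)/20) = 2.6·10^(33.3/20) = 120.22 m.

120.2 m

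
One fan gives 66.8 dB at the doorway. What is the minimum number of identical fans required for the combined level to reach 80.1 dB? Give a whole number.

22

N identical sources give L₁ + 10·log₁₀ N, so require 10·log₁₀ N ≥ 80.1 − 66.8 = 13.3 dB.
N ≥ 10^(13.3/10) = 21.380, so N = 22.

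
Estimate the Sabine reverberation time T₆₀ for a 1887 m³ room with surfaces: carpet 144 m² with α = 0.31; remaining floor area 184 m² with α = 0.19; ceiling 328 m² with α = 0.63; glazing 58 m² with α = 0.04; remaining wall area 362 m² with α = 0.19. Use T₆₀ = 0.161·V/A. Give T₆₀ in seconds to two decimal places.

0.85 s

Summing Sᵢαᵢ: 144·0.31 + 184·0.19 + 328·0.63 + 58·0.04 + 362·0.19 = 357.34 m².
T₆₀ = 0.161 × 1887 / 357.34 = 0.850 s.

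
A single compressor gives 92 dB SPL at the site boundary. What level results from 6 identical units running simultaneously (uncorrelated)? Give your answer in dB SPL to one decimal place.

N identical incoherent sources raise the level by 10·log₁₀ N.
L_total = 92 + 10·log₁₀(6) = 92 + 7.782 = 99.78 dB SPL.

99.8 dB SPL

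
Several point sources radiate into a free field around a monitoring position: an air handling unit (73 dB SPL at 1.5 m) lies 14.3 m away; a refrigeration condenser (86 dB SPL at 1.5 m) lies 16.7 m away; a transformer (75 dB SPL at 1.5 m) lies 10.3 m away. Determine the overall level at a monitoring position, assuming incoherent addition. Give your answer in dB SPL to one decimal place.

66.1 dB SPL

First find each source's level at the receiver (point-source: −20·log₁₀(r/r_ref)), then combine on an intensity basis.
air handling unit: 73 − 20·log₁₀(14.3/1.5) = 73 − 19.58 = 53.42 dB SPL.
refrigeration condenser: 86 − 20·log₁₀(16.7/1.5) = 86 − 20.93 = 65.07 dB SPL.
transformer: 75 − 20·log₁₀(10.3/1.5) = 75 − 16.73 = 58.27 dB SPL.
Σ 10^(L/10) = 4.102e+06 → L_total = 10·log₁₀(4.102e+06) = 66.13 dB SPL.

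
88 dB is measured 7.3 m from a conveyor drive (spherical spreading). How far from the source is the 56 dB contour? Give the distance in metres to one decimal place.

For a point source L₁ − L₂ = 20·log₁₀(r₂/r₁), so r₂ = r₁·10^((L₁−L₂)/20).
r₂ = 7.3·10^((88−56)/20) = 7.3·10^(32.0/20) = 290.62 m.

290.6 m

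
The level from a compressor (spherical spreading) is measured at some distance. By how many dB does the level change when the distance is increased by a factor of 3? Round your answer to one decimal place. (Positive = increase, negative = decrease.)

-9.5 dB

A point source loses 6 dB per doubling of distance; generally ΔL = −20·log₁₀(r₂/r₁).
ΔL = −20·log₁₀(3) = -9.54 dB.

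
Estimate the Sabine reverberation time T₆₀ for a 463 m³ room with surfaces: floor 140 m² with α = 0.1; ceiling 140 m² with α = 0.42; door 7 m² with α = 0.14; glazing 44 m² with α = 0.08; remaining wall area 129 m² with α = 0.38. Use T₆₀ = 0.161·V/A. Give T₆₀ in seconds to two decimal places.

0.59 s

Total absorption A = 140·0.1 + 140·0.42 + 7·0.14 + 44·0.08 + 129·0.38 = 126.32 m² sabins.
T₆₀ = 0.161 × 463 / 126.32 = 0.590 s.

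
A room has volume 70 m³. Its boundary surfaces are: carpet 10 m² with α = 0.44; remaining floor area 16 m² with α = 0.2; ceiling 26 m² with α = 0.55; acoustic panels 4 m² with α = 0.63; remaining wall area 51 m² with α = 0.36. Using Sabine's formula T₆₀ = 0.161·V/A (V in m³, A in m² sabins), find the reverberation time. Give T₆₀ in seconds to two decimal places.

Summing Sᵢαᵢ: 10·0.44 + 16·0.2 + 26·0.55 + 4·0.63 + 51·0.36 = 42.78 m².
T₆₀ = 0.161·V/A = 0.161·70/42.78 = 0.263 s.

0.26 s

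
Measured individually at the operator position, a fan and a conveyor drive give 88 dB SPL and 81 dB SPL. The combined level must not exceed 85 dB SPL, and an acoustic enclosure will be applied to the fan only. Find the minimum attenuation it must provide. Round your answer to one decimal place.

The untreated sources together contribute 10^(81/10) = 1.259e+08, i.e. 81.00 dB SPL.
To meet 85 dB SPL overall, the treated fan may contribute at most 10^(85/10) − 1.259e+08 = 1.903e+08, i.e. 82.80 dB SPL.
Required insertion loss = 88 − 82.80 = 5.20 dB.

5.2 dB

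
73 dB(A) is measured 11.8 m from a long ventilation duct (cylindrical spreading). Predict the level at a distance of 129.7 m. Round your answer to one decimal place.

62.6 dB(A)

For a line source, L₂ = L₁ − 10·log₁₀(r₂/r₁).
L₂ = 73 − 10·log₁₀(129.7/11.8) = 73 − 10.411 = 62.59 dB(A).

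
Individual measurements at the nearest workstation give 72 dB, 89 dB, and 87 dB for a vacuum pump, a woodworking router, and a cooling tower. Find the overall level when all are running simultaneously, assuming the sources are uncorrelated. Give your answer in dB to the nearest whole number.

Incoherent sources combine by intensity addition: L_total = 10·log₁₀(Σ 10^(L_i/10)).
Σ 10^(L/10) = 10^(72/10) + 10^(89/10) + 10^(87/10) = 1.311e+09.
L_total = 10·log₁₀(1.311e+09) = 91.18 dB.

91 dB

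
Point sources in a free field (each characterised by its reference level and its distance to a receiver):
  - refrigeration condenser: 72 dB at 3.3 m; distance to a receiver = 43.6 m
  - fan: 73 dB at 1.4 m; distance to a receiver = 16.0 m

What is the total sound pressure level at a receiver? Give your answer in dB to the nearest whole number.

First find each source's level at the receiver (point-source: −20·log₁₀(r/r_ref)), then combine on an intensity basis.
refrigeration condenser: 72 − 20·log₁₀(43.6/3.3) = 72 − 22.42 = 49.58 dB.
fan: 73 − 20·log₁₀(16.0/1.4) = 73 − 21.16 = 51.84 dB.
Σ 10^(L/10) = 2.436e+05 → L_total = 10·log₁₀(2.436e+05) = 53.87 dB.

54 dB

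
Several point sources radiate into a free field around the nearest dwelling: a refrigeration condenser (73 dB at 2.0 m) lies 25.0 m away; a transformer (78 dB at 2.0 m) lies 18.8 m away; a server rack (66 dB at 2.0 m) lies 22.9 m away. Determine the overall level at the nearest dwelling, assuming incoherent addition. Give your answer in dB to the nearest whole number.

Propagate each source to the receiver with L = L_ref − 20·log₁₀(r/r_ref), then add intensities.
refrigeration condenser: 73 − 20·log₁₀(25.0/2.0) = 73 − 21.94 = 51.06 dB.
transformer: 78 − 20·log₁₀(18.8/2.0) = 78 − 19.46 = 58.54 dB.
server rack: 66 − 20·log₁₀(22.9/2.0) = 66 − 21.18 = 44.82 dB.
Σ 10^(L/10) = 8.721e+05 → L_total = 10·log₁₀(8.721e+05) = 59.41 dB.

59 dB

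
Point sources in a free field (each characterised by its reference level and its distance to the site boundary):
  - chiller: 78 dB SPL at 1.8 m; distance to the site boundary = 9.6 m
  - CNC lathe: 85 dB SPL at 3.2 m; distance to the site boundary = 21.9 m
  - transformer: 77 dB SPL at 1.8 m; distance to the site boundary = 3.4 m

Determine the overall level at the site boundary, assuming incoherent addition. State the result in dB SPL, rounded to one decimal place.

Apply inverse-square spreading to bring every level to the receiver, then sum 10^(L/10).
chiller: 78 − 20·log₁₀(9.6/1.8) = 78 − 14.54 = 63.46 dB SPL.
CNC lathe: 85 − 20·log₁₀(21.9/3.2) = 85 − 16.71 = 68.29 dB SPL.
transformer: 77 − 20·log₁₀(3.4/1.8) = 77 − 5.52 = 71.48 dB SPL.
Σ 10^(L/10) = 2.302e+07 → L_total = 10·log₁₀(2.302e+07) = 73.62 dB SPL.

73.6 dB SPL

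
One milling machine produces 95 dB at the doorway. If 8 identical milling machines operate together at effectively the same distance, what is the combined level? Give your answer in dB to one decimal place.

104.0 dB

L_total = L₁ + 10·log₁₀ N for N identical incoherent sources.
L_total = 95 + 10·log₁₀(8) = 95 + 9.031 = 104.03 dB.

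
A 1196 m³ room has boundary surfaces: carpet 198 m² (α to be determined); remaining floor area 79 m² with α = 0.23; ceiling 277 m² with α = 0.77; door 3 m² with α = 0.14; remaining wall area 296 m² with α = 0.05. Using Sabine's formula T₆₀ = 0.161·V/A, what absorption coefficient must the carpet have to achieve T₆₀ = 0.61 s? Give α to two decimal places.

A = 0.161·V/T₆₀ = 0.161·1196/0.61 = 315.67 m² sabins.
Absorption from the other surfaces = 79·0.23 + 277·0.77 + 3·0.14 + 296·0.05 = 246.68 m², so the carpet must supply 68.99 m² over 198 m².
α = 68.99/198 = 0.348.

0.35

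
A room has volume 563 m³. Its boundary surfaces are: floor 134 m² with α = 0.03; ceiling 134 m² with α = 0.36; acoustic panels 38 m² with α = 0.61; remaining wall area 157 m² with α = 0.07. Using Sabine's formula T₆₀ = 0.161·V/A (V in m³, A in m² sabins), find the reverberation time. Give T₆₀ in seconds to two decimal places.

1.05 s

Summing Sᵢαᵢ: 134·0.03 + 134·0.36 + 38·0.61 + 157·0.07 = 86.43 m².
T₆₀ = 0.161 × 563 / 86.43 = 1.049 s.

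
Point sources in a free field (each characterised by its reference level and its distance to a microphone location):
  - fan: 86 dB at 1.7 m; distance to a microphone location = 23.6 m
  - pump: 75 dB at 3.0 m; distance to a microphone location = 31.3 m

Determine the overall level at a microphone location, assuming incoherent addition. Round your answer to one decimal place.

63.7 dB

First find each source's level at the receiver (point-source: −20·log₁₀(r/r_ref)), then combine on an intensity basis.
fan: 86 − 20·log₁₀(23.6/1.7) = 86 − 22.85 = 63.15 dB.
pump: 75 − 20·log₁₀(31.3/3.0) = 75 − 20.37 = 54.63 dB.
Σ 10^(L/10) = 2.356e+06 → L_total = 10·log₁₀(2.356e+06) = 63.72 dB.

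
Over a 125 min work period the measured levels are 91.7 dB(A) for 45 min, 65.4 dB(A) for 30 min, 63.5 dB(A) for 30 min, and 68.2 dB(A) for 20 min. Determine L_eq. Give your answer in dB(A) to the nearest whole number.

L_eq = 10·log₁₀[(1/T)·Σ tᵢ·10^(Lᵢ/10)] with T = 125 min.
Σ tᵢ·10^(Lᵢ/10) = 45·10^(91.7/10) + 30·10^(65.4/10) + 30·10^(63.5/10) + 20·10^(68.2/10) = 6.686e+10.
L_eq = 10·log₁₀(6.686e+10/125) = 87.28 dB(A).

87 dB(A)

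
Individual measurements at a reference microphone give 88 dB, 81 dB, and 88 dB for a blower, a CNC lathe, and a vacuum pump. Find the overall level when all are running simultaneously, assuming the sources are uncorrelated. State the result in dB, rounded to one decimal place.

91.4 dB

Incoherent sources combine by intensity addition: L_total = 10·log₁₀(Σ 10^(L_i/10)).
Σ 10^(L/10) = 10^(88/10) + 10^(81/10) + 10^(88/10) = 1.388e+09.
L_total = 10·log₁₀(1.388e+09) = 91.42 dB.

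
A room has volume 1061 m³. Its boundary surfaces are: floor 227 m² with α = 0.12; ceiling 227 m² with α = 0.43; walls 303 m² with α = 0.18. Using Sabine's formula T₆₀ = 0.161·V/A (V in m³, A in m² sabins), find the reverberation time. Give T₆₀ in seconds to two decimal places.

0.95 s

Total absorption A = 227·0.12 + 227·0.43 + 303·0.18 = 179.39 m² sabins.
T₆₀ = 0.161·V/A = 0.161·1061/179.39 = 0.952 s.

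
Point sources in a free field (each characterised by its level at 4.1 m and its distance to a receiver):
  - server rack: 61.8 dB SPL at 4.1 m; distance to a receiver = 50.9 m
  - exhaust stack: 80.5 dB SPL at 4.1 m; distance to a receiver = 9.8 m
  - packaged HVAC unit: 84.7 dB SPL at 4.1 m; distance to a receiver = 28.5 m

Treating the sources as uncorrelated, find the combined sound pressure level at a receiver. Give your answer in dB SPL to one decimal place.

Apply inverse-square spreading to bring every level to the receiver, then sum 10^(L/10).
server rack: 61.8 − 20·log₁₀(50.9/4.1) = 61.8 − 21.88 = 39.92 dB SPL.
exhaust stack: 80.5 − 20·log₁₀(9.8/4.1) = 80.5 − 7.57 = 72.93 dB SPL.
packaged HVAC unit: 84.7 − 20·log₁₀(28.5/4.1) = 84.7 − 16.84 = 67.86 dB SPL.
Σ 10^(L/10) = 2.576e+07 → L_total = 10·log₁₀(2.576e+07) = 74.11 dB SPL.

74.1 dB SPL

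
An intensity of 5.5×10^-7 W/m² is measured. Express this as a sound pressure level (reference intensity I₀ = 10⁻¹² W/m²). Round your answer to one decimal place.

Dividing by I₀ shifts the exponent by 12: I/I₀ = 5.5×10^5.
L = 10·(0.7404 + 5) = 57.40 dB.

57.4 dB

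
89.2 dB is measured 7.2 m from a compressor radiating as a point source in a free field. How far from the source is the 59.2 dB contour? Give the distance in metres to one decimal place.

For a point source L₁ − L₂ = 20·log₁₀(r₂/r₁), so r₂ = r₁·10^((L₁−L₂)/20).
r₂ = 7.2·10^((89.2−59.2)/20) = 7.2·10^(30.0/20) = 227.68 m.

227.7 m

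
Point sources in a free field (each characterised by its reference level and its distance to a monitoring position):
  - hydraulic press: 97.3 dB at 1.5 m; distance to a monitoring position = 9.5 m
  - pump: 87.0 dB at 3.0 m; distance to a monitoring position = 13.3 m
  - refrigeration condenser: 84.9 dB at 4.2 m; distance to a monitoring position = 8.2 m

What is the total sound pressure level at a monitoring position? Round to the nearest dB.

84 dB

First find each source's level at the receiver (point-source: −20·log₁₀(r/r_ref)), then combine on an intensity basis.
hydraulic press: 97.3 − 20·log₁₀(9.5/1.5) = 97.3 − 16.03 = 81.27 dB.
pump: 87.0 − 20·log₁₀(13.3/3.0) = 87.0 − 12.93 = 74.07 dB.
refrigeration condenser: 84.9 − 20·log₁₀(8.2/4.2) = 84.9 − 5.81 = 79.09 dB.
Σ 10^(L/10) = 2.405e+08 → L_total = 10·log₁₀(2.405e+08) = 83.81 dB.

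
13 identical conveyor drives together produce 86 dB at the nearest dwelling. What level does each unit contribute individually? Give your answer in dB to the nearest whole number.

For N identical incoherent sources L_total = L₁ + 10·log₁₀ N, so L₁ = 86 − 10·log₁₀(13) = 86 − 11.139.

75 dB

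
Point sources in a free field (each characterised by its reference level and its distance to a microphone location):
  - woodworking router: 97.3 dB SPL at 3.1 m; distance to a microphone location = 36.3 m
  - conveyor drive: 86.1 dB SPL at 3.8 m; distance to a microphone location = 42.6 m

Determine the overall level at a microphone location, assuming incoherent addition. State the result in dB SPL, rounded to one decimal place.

76.3 dB SPL

First find each source's level at the receiver (point-source: −20·log₁₀(r/r_ref)), then combine on an intensity basis.
woodworking router: 97.3 − 20·log₁₀(36.3/3.1) = 97.3 − 21.37 = 75.93 dB SPL.
conveyor drive: 86.1 − 20·log₁₀(42.6/3.8) = 86.1 − 20.99 = 65.11 dB SPL.
Σ 10^(L/10) = 4.241e+07 → L_total = 10·log₁₀(4.241e+07) = 76.27 dB SPL.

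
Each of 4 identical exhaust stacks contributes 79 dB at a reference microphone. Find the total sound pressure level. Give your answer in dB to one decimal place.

85.0 dB

With 4 equal, uncorrelated contributions the intensity is 4× that of one unit, giving a rise of 10·log₁₀ 4.
L_total = 79 + 10·log₁₀(4) = 79 + 6.021 = 85.02 dB.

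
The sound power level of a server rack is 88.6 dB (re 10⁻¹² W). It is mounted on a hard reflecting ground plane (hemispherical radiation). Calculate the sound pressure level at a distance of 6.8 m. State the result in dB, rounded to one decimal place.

64.0 dB

Free-field hemispherical radiation: L_p = L_w − 10·log₁₀(2π·r²), r = 6.8 m.
2π·r² = 290.5 m², 10·log₁₀ of that is 24.632 dB.
L_p = 88.6 − 24.632 = 63.97 dB.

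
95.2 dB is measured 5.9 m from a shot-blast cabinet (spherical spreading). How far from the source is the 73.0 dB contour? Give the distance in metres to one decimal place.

76.0 m

For a point source L₁ − L₂ = 20·log₁₀(r₂/r₁), so r₂ = r₁·10^((L₁−L₂)/20).
r₂ = 5.9·10^((95.2−73.0)/20) = 5.9·10^(22.2/20) = 76.01 m.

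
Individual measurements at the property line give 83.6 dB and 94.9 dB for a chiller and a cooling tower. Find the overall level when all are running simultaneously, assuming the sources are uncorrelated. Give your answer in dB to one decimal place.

For uncorrelated sources the intensities add, so convert each level to linear form, sum, and take 10·log₁₀ of the total.
Σ 10^(L/10) = 10^(83.6/10) + 10^(94.9/10) = 3.319e+09.
L_total = 10·log₁₀(3.319e+09) = 95.21 dB.

95.2 dB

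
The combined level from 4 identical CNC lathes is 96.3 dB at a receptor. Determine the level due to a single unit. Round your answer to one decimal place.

For N identical incoherent sources L_total = L₁ + 10·log₁₀ N, so L₁ = 96.3 − 10·log₁₀(4) = 96.3 − 6.021.

90.3 dB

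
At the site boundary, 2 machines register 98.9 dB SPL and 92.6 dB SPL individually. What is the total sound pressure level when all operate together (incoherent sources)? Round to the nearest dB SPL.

100 dB SPL

For uncorrelated sources the intensities add, so convert each level to linear form, sum, and take 10·log₁₀ of the total.
Σ 10^(L/10) = 10^(98.9/10) + 10^(92.6/10) = 9.582e+09.
L_total = 10·log₁₀(9.582e+09) = 99.81 dB SPL.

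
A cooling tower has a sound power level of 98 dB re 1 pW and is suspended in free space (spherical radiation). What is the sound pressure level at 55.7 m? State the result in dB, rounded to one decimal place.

L_p = L_w − 10·log₁₀(4π·r²) with r = 55.7 m.
4π·r² = 3.899e+04 m², 10·log₁₀ of that is 45.909 dB.
L_p = 98 − 45.909 = 52.09 dB.

52.1 dB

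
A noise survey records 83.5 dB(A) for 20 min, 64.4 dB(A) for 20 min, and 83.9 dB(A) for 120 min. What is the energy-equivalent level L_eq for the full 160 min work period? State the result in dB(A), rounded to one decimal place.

83.3 dB(A)

L_eq = 10·log₁₀[(1/T)·Σ tᵢ·10^(Lᵢ/10)] with T = 160 min.
Σ tᵢ·10^(Lᵢ/10) = 20·10^(83.5/10) + 20·10^(64.4/10) + 120·10^(83.9/10) = 3.399e+10.
L_eq = 10·log₁₀(3.399e+10/160) = 83.27 dB(A).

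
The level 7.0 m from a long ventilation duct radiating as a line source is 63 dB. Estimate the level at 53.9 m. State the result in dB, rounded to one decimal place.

For a line source, L₂ = L₁ − 10·log₁₀(r₂/r₁).
L₂ = 63 − 10·log₁₀(53.9/7.0) = 63 − 8.865 = 54.14 dB.

54.1 dB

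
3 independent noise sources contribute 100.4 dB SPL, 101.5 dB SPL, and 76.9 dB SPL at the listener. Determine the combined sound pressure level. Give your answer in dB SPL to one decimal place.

104.0 dB SPL

For uncorrelated sources the intensities add, so convert each level to linear form, sum, and take 10·log₁₀ of the total.
Σ 10^(L/10) = 10^(100.4/10) + 10^(101.5/10) + 10^(76.9/10) = 2.514e+10.
L_total = 10·log₁₀(2.514e+10) = 104.00 dB SPL.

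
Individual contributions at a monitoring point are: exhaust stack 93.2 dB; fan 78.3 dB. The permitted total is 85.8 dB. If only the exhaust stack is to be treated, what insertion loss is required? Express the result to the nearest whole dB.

Fixed contribution from the other source: Σ 10^(L/10) = 10^(78.3/10) = 6.761e+07 (78.30 dB).
The limit corresponds to 10^(85.8/10) = 3.802e+08; subtracting the fixed part leaves 3.126e+08 for the exhaust stack, i.e. 84.95 dB.
Required insertion loss = 93.2 − 84.95 = 8.25 dB.

8 dB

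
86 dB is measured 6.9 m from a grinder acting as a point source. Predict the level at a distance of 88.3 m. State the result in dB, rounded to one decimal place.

63.9 dB

For a point source, L₂ = L₁ − 20·log₁₀(r₂/r₁).
L₂ = 86 − 20·log₁₀(88.3/6.9) = 86 − 22.142 = 63.86 dB.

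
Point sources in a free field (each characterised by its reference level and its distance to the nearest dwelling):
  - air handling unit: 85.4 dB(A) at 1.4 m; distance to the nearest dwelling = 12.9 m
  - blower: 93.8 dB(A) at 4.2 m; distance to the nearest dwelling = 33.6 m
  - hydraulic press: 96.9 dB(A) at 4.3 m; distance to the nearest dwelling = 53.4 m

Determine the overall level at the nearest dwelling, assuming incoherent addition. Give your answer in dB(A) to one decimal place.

78.7 dB(A)

Apply inverse-square spreading to bring every level to the receiver, then sum 10^(L/10).
air handling unit: 85.4 − 20·log₁₀(12.9/1.4) = 85.4 − 19.29 = 66.11 dB(A).
blower: 93.8 − 20·log₁₀(33.6/4.2) = 93.8 − 18.06 = 75.74 dB(A).
hydraulic press: 96.9 − 20·log₁₀(53.4/4.3) = 96.9 − 21.88 = 75.02 dB(A).
Σ 10^(L/10) = 7.332e+07 → L_total = 10·log₁₀(7.332e+07) = 78.65 dB(A).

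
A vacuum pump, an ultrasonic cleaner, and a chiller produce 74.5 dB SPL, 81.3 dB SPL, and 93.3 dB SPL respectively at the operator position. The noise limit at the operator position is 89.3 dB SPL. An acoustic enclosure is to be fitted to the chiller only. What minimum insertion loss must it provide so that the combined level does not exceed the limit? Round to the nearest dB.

5 dB

Fixed contribution from the other sources: Σ 10^(L/10) = 10^(74.5/10) + 10^(81.3/10) = 1.631e+08 (82.12 dB SPL).
The limit corresponds to 10^(89.3/10) = 8.511e+08; subtracting the fixed part leaves 6.881e+08 for the chiller, i.e. 88.38 dB SPL.
Required insertion loss = 93.3 − 88.38 = 4.92 dB.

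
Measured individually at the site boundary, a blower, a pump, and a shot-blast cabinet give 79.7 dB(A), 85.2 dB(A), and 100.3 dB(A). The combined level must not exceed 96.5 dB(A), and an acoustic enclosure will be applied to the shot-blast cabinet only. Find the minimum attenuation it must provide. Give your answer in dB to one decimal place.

4.2 dB

The untreated sources together contribute 10^(79.7/10) + 10^(85.2/10) = 4.245e+08, i.e. 86.28 dB(A).
The limit corresponds to 10^(96.5/10) = 4.467e+09; subtracting the fixed part leaves 4.042e+09 for the shot-blast cabinet, i.e. 96.07 dB(A).
Required insertion loss = 100.3 − 96.07 = 4.23 dB.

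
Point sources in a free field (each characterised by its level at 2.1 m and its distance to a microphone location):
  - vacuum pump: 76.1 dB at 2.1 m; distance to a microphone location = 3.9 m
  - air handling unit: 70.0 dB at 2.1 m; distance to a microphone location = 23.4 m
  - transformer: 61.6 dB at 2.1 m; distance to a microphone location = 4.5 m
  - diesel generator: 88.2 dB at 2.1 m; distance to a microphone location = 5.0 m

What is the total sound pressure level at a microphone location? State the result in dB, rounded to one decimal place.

81.1 dB

Propagate each source to the receiver with L = L_ref − 20·log₁₀(r/r_ref), then add intensities.
vacuum pump: 76.1 − 20·log₁₀(3.9/2.1) = 76.1 − 5.38 = 70.72 dB.
air handling unit: 70.0 − 20·log₁₀(23.4/2.1) = 70.0 − 20.94 = 49.06 dB.
transformer: 61.6 − 20·log₁₀(4.5/2.1) = 61.6 − 6.62 = 54.98 dB.
diesel generator: 88.2 − 20·log₁₀(5.0/2.1) = 88.2 − 7.54 = 80.66 dB.
Σ 10^(L/10) = 1.288e+08 → L_total = 10·log₁₀(1.288e+08) = 81.10 dB.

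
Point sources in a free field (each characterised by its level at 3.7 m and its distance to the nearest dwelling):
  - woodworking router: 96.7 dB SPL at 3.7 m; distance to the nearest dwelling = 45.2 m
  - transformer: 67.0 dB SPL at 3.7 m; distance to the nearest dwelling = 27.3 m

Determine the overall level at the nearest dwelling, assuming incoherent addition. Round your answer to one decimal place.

75.0 dB SPL

Propagate each source to the receiver with L = L_ref − 20·log₁₀(r/r_ref), then add intensities.
woodworking router: 96.7 − 20·log₁₀(45.2/3.7) = 96.7 − 21.74 = 74.96 dB SPL.
transformer: 67.0 − 20·log₁₀(27.3/3.7) = 67.0 − 17.36 = 49.64 dB SPL.
Σ 10^(L/10) = 3.143e+07 → L_total = 10·log₁₀(3.143e+07) = 74.97 dB SPL.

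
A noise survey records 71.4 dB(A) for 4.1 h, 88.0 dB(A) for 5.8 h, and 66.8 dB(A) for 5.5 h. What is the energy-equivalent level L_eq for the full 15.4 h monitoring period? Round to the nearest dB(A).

84 dB(A)

Weight each interval's intensity by its duration and average over T = 15.4 h:
Σ tᵢ·10^(Lᵢ/10) = 4.1·10^(71.4/10) + 5.8·10^(88.0/10) + 5.5·10^(66.8/10) = 3.742e+09.
L_eq = 10·log₁₀(3.742e+09/15.4) = 83.86 dB(A).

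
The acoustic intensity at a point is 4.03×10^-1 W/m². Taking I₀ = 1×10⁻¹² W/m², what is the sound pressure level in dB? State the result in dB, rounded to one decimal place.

L = 10·log₁₀(I/I₀) = 10·log₁₀(4.03×10^-1/10⁻¹²) = 10·log₁₀(4.03×10^11).
L = 10·(0.6053 + 11) = 116.05 dB.

116.1 dB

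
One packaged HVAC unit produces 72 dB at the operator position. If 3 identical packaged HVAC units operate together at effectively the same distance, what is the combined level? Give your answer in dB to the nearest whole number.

77 dB

N identical incoherent sources raise the level by 10·log₁₀ N.
L_total = 72 + 10·log₁₀(3) = 72 + 4.771 = 76.77 dB.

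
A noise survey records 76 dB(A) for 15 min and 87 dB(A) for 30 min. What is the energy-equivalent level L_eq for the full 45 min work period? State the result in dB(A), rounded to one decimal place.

L_eq = 10·log₁₀[(1/T)·Σ tᵢ·10^(Lᵢ/10)] with T = 45 min.
Σ tᵢ·10^(Lᵢ/10) = 15·10^(76/10) + 30·10^(87/10) = 1.563e+10.
L_eq = 10·log₁₀(1.563e+10/45) = 85.41 dB(A).

85.4 dB(A)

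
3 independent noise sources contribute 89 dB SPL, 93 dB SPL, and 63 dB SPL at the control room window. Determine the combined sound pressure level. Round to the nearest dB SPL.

For uncorrelated sources the intensities add, so convert each level to linear form, sum, and take 10·log₁₀ of the total.
Σ 10^(L/10) = 10^(89/10) + 10^(93/10) + 10^(63/10) = 2.792e+09.
L_total = 10·log₁₀(2.792e+09) = 94.46 dB SPL.

94 dB SPL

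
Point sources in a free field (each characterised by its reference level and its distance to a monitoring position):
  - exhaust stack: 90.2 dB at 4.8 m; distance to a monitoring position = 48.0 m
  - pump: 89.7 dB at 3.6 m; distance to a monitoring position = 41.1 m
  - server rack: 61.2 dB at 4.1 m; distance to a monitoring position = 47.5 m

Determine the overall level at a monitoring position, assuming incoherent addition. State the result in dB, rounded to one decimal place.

Apply inverse-square spreading to bring every level to the receiver, then sum 10^(L/10).
exhaust stack: 90.2 − 20·log₁₀(48.0/4.8) = 90.2 − 20.00 = 70.20 dB.
pump: 89.7 − 20·log₁₀(41.1/3.6) = 89.7 − 21.15 = 68.55 dB.
server rack: 61.2 − 20·log₁₀(47.5/4.1) = 61.2 − 21.28 = 39.92 dB.
Σ 10^(L/10) = 1.764e+07 → L_total = 10·log₁₀(1.764e+07) = 72.47 dB.

72.5 dB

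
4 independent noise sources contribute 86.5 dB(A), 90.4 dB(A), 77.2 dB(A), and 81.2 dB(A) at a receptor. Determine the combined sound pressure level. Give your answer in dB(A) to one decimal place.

92.4 dB(A)

For uncorrelated sources the intensities add, so convert each level to linear form, sum, and take 10·log₁₀ of the total.
Σ 10^(L/10) = 10^(86.5/10) + 10^(90.4/10) + 10^(77.2/10) + 10^(81.2/10) = 1.727e+09.
L_total = 10·log₁₀(1.727e+09) = 92.37 dB(A).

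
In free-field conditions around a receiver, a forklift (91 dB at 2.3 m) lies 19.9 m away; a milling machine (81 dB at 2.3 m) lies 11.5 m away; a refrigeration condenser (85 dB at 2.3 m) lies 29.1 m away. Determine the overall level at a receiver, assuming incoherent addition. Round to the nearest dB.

74 dB

First find each source's level at the receiver (point-source: −20·log₁₀(r/r_ref)), then combine on an intensity basis.
forklift: 91 − 20·log₁₀(19.9/2.3) = 91 − 18.74 = 72.26 dB.
milling machine: 81 − 20·log₁₀(11.5/2.3) = 81 − 13.98 = 67.02 dB.
refrigeration condenser: 85 − 20·log₁₀(29.1/2.3) = 85 − 22.04 = 62.96 dB.
Σ 10^(L/10) = 2.383e+07 → L_total = 10·log₁₀(2.383e+07) = 73.77 dB.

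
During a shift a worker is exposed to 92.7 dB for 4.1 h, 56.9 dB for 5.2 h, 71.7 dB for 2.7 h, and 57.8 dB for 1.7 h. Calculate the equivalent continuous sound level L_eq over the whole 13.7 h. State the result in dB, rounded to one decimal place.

87.5 dB

The energy average is taken in the linear domain: L_eq = 10·log₁₀[(Σ tᵢ·10^(Lᵢ/10))/T], T = 13.7 h.
Σ tᵢ·10^(Lᵢ/10) = 4.1·10^(92.7/10) + 5.2·10^(56.9/10) + 2.7·10^(71.7/10) + 1.7·10^(57.8/10) = 7.678e+09.
L_eq = 10·log₁₀(7.678e+09/13.7) = 87.49 dB.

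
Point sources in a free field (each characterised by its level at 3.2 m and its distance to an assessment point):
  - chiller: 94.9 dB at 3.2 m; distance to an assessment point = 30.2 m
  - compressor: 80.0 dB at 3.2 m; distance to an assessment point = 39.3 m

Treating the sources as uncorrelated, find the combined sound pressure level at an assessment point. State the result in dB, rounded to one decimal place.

75.5 dB

First find each source's level at the receiver (point-source: −20·log₁₀(r/r_ref)), then combine on an intensity basis.
chiller: 94.9 − 20·log₁₀(30.2/3.2) = 94.9 − 19.50 = 75.40 dB.
compressor: 80.0 − 20·log₁₀(39.3/3.2) = 80.0 − 21.78 = 58.22 dB.
Σ 10^(L/10) = 3.536e+07 → L_total = 10·log₁₀(3.536e+07) = 75.49 dB.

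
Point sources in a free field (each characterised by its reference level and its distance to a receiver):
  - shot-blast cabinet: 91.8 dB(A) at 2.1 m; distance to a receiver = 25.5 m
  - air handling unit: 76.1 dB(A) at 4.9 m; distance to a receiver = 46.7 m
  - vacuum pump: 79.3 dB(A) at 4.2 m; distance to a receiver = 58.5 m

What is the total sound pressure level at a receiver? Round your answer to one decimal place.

70.5 dB(A)

First find each source's level at the receiver (point-source: −20·log₁₀(r/r_ref)), then combine on an intensity basis.
shot-blast cabinet: 91.8 − 20·log₁₀(25.5/2.1) = 91.8 − 21.69 = 70.11 dB(A).
air handling unit: 76.1 − 20·log₁₀(46.7/4.9) = 76.1 − 19.58 = 56.52 dB(A).
vacuum pump: 79.3 − 20·log₁₀(58.5/4.2) = 79.3 − 22.88 = 56.42 dB(A).
Σ 10^(L/10) = 1.115e+07 → L_total = 10·log₁₀(1.115e+07) = 70.47 dB(A).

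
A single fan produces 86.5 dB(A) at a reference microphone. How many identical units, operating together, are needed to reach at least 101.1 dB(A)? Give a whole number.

Need L₁ + 10·log₁₀ N ≥ 101.1, i.e. log₁₀ N ≥ 1.46.
N ≥ 10^(14.6/10) = 28.840, so N = 29.

29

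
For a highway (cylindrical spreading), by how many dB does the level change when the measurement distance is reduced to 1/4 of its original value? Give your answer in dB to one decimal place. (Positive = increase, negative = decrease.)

+6.0 dB

Line-source spreading: ΔL = −10·log₁₀(r₂/r₁).
ΔL = −10·log₁₀(0.25) = +6.02 dB.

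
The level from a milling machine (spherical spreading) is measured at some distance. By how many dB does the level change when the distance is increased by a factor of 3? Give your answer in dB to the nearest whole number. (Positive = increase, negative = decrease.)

-10 dB

With spherical spreading the level changes by −20·log₁₀(r₂/r₁).
ΔL = −20·log₁₀(3) = -9.54 dB.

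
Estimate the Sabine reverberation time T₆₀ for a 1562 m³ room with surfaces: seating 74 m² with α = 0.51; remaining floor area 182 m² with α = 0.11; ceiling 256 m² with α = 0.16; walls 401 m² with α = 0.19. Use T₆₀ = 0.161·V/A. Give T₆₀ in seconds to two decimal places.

Summing Sᵢαᵢ: 74·0.51 + 182·0.11 + 256·0.16 + 401·0.19 = 174.91 m².
T₆₀ = 0.161 × 1562 / 174.91 = 1.438 s.

1.44 s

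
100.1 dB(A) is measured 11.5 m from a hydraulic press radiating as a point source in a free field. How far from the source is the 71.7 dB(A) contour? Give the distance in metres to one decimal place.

302.5 m

For a point source L₁ − L₂ = 20·log₁₀(r₂/r₁), so r₂ = r₁·10^((L₁−L₂)/20).
r₂ = 11.5·10^((100.1−71.7)/20) = 11.5·10^(28.4/20) = 302.48 m.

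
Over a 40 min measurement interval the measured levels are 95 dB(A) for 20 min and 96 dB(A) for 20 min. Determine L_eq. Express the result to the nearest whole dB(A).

L_eq = 10·log₁₀[(1/T)·Σ tᵢ·10^(Lᵢ/10)] with T = 40 min.
Σ tᵢ·10^(Lᵢ/10) = 20·10^(95/10) + 20·10^(96/10) = 1.429e+11.
L_eq = 10·log₁₀(1.429e+11/40) = 95.53 dB(A).

96 dB(A)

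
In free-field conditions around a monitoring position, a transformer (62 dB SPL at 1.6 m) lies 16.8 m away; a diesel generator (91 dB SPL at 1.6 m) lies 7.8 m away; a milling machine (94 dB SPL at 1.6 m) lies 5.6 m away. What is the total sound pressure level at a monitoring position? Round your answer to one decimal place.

84.1 dB SPL

Apply inverse-square spreading to bring every level to the receiver, then sum 10^(L/10).
transformer: 62 − 20·log₁₀(16.8/1.6) = 62 − 20.42 = 41.58 dB SPL.
diesel generator: 91 − 20·log₁₀(7.8/1.6) = 91 − 13.76 = 77.24 dB SPL.
milling machine: 94 − 20·log₁₀(5.6/1.6) = 94 − 10.88 = 83.12 dB SPL.
Σ 10^(L/10) = 2.580e+08 → L_total = 10·log₁₀(2.580e+08) = 84.12 dB SPL.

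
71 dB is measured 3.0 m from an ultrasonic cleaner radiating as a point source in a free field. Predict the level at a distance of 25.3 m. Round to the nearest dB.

Point-source attenuation: ΔL = 20·log₁₀(r₂/r₁) = 20·log₁₀(25.3/3.0) = 18.520 dB.
L₂ = 71 − 20·log₁₀(25.3/3.0) = 71 − 18.520 = 52.48 dB.

52 dB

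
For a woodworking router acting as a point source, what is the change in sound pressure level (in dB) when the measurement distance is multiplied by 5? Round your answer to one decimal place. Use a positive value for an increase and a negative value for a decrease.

Point-source spreading: ΔL = −20·log₁₀(r₂/r₁).
ΔL = −20·log₁₀(5) = -13.98 dB.

-14.0 dB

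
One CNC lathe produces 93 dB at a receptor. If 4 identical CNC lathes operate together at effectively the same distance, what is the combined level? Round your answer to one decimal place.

99.0 dB

With 4 equal, uncorrelated contributions the intensity is 4× that of one unit, giving a rise of 10·log₁₀ 4.
L_total = 93 + 10·log₁₀(4) = 93 + 6.021 = 99.02 dB.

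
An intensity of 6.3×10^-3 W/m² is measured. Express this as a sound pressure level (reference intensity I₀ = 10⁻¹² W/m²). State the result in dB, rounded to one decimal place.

98.0 dB

Dividing by I₀ shifts the exponent by 12: I/I₀ = 6.3×10^9.
L = 10·(0.7993 + 9) = 97.99 dB.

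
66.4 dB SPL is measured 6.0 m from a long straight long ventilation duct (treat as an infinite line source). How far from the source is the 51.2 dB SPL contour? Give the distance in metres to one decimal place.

Line-source spreading drops the level by 10·log₁₀(r₂/r₁); inverting, r₂/r₁ = 10^(ΔL/10).
r₂ = 6.0·10^((66.4−51.2)/10) = 6.0·10^(15.2/10) = 198.68 m.

198.7 m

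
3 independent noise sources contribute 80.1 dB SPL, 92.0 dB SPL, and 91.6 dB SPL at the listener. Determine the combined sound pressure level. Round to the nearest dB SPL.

95 dB SPL

For uncorrelated sources the intensities add, so convert each level to linear form, sum, and take 10·log₁₀ of the total.
Σ 10^(L/10) = 10^(80.1/10) + 10^(92.0/10) + 10^(91.6/10) = 3.133e+09.
L_total = 10·log₁₀(3.133e+09) = 94.96 dB SPL.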